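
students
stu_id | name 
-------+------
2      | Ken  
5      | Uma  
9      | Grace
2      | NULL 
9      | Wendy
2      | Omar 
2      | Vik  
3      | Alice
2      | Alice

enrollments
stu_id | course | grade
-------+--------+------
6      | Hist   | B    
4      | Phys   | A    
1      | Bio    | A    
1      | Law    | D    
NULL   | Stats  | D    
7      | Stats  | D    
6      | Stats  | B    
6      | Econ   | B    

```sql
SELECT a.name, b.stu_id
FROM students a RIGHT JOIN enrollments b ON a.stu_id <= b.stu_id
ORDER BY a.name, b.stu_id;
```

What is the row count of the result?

37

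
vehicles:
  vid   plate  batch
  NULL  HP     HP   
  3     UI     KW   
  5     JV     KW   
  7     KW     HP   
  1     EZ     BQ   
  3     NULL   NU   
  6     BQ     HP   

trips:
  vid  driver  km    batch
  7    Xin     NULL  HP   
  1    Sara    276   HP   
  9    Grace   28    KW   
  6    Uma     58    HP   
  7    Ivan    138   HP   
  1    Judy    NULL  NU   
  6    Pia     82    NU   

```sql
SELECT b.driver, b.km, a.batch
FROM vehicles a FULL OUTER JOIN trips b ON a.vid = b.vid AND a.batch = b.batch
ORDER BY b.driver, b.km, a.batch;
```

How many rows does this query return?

FULL OUTER JOIN keeps every row from both sides; unmatched rows get NULL for the other side's columns.
Matching on a.vid = b.vid AND a.batch = b.batch. A NULL in a compared column never satisfies the condition.
- a (vid=NULL, batch=HP) has no partner → padded with NULL.
- a (vid=3, batch=KW) has no partner → padded with NULL.
- a (vid=5, batch=KW) has no partner → padded with NULL.
- a (vid=7, batch=HP) pairs with 2 row(s) of b.
- a (vid=1, batch=BQ) has no partner → padded with NULL.
- a (vid=3, batch=NU) has no partner → padded with NULL.
- a (vid=6, batch=HP) pairs with 1 row(s) of b.
- 4 b row(s) had no a match → kept, a columns NULL.
Total: 3 matched + 9 padded = 12 rows.

12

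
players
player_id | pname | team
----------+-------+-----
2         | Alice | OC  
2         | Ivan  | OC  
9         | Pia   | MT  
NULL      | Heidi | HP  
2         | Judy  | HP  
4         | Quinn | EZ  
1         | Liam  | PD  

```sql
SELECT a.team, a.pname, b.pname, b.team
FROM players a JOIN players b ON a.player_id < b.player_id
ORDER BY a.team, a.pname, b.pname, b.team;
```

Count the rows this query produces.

12

INNER JOIN keeps only pairs where the ON condition holds.
Matching on a.player_id < b.player_id. A NULL in a compared column never satisfies the condition.
- a (player_id=2) pairs with 2 row(s) of b.
- a (player_id=2) pairs with 2 row(s) of b.
- a (player_id=9) has no partner → excluded.
- a (player_id=NULL) has no partner → excluded.
- a (player_id=2) pairs with 2 row(s) of b.
- a (player_id=4) pairs with 1 row(s) of b.
- a (player_id=1) pairs with 5 row(s) of b.
Total: 12 rows.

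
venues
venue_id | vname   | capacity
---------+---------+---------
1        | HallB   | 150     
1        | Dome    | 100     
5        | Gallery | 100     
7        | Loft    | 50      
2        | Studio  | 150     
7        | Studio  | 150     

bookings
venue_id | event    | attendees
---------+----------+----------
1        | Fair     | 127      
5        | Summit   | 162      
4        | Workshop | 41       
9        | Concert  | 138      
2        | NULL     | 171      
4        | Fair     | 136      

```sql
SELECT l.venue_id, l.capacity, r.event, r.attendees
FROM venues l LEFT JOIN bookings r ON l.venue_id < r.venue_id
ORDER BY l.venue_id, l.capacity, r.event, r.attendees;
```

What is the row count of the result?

LEFT JOIN keeps every row from `venues`; unmatched rows get NULL for `bookings`'s columns.
Matching on l.venue_id < r.venue_id.
- l[0] venue_id=1 → 5 match(es) in r → 5 row(s).
- l[1] venue_id=1 → 5 match(es) in r → 5 row(s).
- l[2] venue_id=5 → 1 match(es) in r → 1 row(s).
- l[3] venue_id=7 → 1 match(es) in r → 1 row(s).
- l[4] venue_id=2 → 4 match(es) in r → 4 row(s).
- l[5] venue_id=7 → 1 match(es) in r → 1 row(s).
Total: 17 rows.

17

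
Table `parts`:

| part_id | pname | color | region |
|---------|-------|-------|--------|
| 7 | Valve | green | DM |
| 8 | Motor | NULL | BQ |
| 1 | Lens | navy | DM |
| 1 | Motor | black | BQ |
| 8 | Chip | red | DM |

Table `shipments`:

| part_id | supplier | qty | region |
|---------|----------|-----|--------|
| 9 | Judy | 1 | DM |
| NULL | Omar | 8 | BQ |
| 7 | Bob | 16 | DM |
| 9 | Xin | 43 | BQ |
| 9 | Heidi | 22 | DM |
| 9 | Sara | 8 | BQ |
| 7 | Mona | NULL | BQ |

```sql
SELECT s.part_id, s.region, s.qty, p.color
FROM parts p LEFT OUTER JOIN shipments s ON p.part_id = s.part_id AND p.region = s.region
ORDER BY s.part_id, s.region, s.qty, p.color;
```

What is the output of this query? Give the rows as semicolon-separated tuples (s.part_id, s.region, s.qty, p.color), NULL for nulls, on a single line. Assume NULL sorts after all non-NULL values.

(7, DM, 16, green); (NULL, NULL, NULL, black); (NULL, NULL, NULL, navy); (NULL, NULL, NULL, red); (NULL, NULL, NULL, NULL)

LEFT JOIN keeps every row from `parts`; unmatched rows get NULL for `shipments`'s columns.
Matching on p.part_id = s.part_id AND p.region = s.region. A NULL in a compared column never satisfies the condition.
- part_id=7, region=DM: 1 matching s row(s), so 1 row(s) emitted.
- part_id=8, region=BQ: no s row matches, row kept with s columns NULL.
- part_id=1, region=DM: no s row matches, row kept with s columns NULL.
- part_id=1, region=BQ: no s row matches, row kept with s columns NULL.
- part_id=8, region=DM: no s row matches, row kept with s columns NULL.
After projecting and ordering:
s.part_id | s.region | s.qty | p.color
7 | DM | 16 | green
NULL | NULL | NULL | black
NULL | NULL | NULL | navy
NULL | NULL | NULL | red
NULL | NULL | NULL | NULL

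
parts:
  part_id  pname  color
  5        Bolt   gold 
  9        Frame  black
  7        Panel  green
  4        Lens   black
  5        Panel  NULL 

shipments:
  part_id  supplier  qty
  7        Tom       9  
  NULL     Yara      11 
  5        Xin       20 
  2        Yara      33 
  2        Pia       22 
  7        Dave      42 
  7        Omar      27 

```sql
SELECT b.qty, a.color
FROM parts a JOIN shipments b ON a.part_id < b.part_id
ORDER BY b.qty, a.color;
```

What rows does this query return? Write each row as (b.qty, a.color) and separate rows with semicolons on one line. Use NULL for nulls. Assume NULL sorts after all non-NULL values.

(9, black); (9, gold); (9, NULL); (20, black); (27, black); (27, gold); (27, NULL); (42, black); (42, gold); (42, NULL)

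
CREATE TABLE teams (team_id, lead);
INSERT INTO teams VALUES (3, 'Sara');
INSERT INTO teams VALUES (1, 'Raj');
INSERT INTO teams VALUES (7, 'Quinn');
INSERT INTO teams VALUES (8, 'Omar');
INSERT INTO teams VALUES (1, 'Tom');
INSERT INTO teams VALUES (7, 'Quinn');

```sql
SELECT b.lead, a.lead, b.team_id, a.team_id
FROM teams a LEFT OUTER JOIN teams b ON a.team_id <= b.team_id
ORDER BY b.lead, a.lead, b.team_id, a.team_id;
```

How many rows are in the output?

23

LEFT JOIN keeps every row from `teams a`; unmatched rows get NULL for `teams b`'s columns.
Matching on a.team_id <= b.team_id.
- team_id=3: 4 matching b row(s), so 4 row(s) emitted.
- team_id=1: 6 matching b row(s), so 6 row(s) emitted.
- team_id=7: 3 matching b row(s), so 3 row(s) emitted.
- team_id=8: 1 matching b row(s), so 1 row(s) emitted.
- team_id=1: 6 matching b row(s), so 6 row(s) emitted.
- team_id=7: 3 matching b row(s), so 3 row(s) emitted.
Total: 23 rows.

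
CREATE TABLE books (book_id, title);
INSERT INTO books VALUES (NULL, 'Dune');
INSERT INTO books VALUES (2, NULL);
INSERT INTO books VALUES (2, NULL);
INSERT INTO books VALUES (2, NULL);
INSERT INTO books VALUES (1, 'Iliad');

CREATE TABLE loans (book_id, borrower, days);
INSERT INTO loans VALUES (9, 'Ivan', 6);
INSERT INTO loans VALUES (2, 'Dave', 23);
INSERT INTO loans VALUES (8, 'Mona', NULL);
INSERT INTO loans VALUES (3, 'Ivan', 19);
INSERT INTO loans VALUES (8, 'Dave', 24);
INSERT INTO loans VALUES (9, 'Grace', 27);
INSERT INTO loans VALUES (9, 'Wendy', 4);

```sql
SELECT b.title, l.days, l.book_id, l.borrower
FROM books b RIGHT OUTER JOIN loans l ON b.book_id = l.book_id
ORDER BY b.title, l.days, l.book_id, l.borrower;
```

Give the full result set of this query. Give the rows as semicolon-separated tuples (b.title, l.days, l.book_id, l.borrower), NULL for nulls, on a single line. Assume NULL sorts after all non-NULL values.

RIGHT JOIN keeps every row from `loans`; unmatched rows get NULL for `books`'s columns.
Matching on b.book_id = l.book_id. A NULL in a compared column never satisfies the condition.
Matched pairs: 3; unmatched l rows kept: 6.

(NULL, 4, 9, Wendy); (NULL, 6, 9, Ivan); (NULL, 19, 3, Ivan); (NULL, 23, 2, Dave); (NULL, 23, 2, Dave); (NULL, 23, 2, Dave); (NULL, 24, 8, Dave); (NULL, 27, 9, Grace); (NULL, NULL, 8, Mona)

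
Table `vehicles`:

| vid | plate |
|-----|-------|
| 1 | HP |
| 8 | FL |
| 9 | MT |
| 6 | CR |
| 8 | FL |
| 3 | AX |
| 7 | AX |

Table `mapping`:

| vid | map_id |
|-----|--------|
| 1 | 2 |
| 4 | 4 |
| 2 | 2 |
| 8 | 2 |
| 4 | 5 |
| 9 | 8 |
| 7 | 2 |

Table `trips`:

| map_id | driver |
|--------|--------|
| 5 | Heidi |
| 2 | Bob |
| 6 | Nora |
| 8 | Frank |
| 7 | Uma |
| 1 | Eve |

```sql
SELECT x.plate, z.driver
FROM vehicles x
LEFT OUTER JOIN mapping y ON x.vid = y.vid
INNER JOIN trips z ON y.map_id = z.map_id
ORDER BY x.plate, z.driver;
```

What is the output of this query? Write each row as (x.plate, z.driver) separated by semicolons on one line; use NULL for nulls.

Joins associate left-to-right: vehicles LEFT JOIN mapping on vid gives 7 intermediate row(s).
Then INNER JOIN `trips z` on map_id: keep only rows whose y.map_id appears in z.

(AX, Bob); (FL, Bob); (FL, Bob); (HP, Bob); (MT, Frank)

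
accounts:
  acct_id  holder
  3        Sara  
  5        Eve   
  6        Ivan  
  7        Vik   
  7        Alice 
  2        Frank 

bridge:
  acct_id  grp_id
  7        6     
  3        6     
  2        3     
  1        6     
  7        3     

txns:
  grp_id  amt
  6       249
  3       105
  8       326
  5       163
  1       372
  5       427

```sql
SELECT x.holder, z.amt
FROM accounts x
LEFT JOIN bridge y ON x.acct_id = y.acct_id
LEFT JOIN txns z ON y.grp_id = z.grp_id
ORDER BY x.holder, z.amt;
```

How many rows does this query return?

8

Step 1 — x LEFT JOIN y on acct_id → 8 row(s).
Then LEFT JOIN `txns z` on grp_id: each of those 8 rows is kept; rows whose y.grp_id has no match in z get NULL for z's columns.
Result: 8 row(s).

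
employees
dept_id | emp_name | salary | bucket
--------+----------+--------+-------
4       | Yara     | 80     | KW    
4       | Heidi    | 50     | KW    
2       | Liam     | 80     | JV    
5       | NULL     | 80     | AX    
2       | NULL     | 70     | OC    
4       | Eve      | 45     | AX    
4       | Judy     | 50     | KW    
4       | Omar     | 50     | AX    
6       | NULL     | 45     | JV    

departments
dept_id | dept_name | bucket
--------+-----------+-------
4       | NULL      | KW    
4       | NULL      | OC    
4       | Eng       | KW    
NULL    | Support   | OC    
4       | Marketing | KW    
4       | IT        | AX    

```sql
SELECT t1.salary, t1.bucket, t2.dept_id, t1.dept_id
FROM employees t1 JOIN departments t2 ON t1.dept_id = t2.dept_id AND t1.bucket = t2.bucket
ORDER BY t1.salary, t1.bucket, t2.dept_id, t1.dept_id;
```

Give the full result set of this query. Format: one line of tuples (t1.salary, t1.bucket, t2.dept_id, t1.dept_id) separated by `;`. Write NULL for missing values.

(45, AX, 4, 4); (50, AX, 4, 4); (50, KW, 4, 4); (50, KW, 4, 4); (50, KW, 4, 4); (50, KW, 4, 4); (50, KW, 4, 4); (50, KW, 4, 4); (80, KW, 4, 4); (80, KW, 4, 4); (80, KW, 4, 4)

INNER JOIN keeps only pairs where the ON condition holds.
Matching on t1.dept_id = t2.dept_id AND t1.bucket = t2.bucket. A NULL in a compared column never satisfies the condition.
- t1 row (dept_id=4, bucket=KW): matches 3 t2 row(s) → 3 output row(s).
- t1 row (dept_id=4, bucket=KW): matches 3 t2 row(s) → 3 output row(s).
- t1 row (dept_id=2, bucket=JV): no match → dropped.
- t1 row (dept_id=5, bucket=AX): no match → dropped.
- t1 row (dept_id=2, bucket=OC): no match → dropped.
- t1 row (dept_id=4, bucket=AX): matches 1 t2 row(s) → 1 output row(s).
- t1 row (dept_id=4, bucket=KW): matches 3 t2 row(s) → 3 output row(s).
- t1 row (dept_id=4, bucket=AX): matches 1 t2 row(s) → 1 output row(s).
- t1 row (dept_id=6, bucket=JV): no match → dropped.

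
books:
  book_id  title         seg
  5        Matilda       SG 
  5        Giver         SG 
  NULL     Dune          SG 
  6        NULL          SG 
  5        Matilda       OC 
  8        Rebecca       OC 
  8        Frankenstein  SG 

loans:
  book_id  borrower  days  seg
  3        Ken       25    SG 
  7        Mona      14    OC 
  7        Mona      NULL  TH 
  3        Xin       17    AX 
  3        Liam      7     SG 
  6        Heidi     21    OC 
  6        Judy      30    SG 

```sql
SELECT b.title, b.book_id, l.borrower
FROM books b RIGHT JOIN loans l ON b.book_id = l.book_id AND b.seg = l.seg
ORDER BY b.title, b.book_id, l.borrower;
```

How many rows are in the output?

7

RIGHT JOIN keeps every row from `loans`; unmatched rows get NULL for `books`'s columns.
Matching on b.book_id = l.book_id AND b.seg = l.seg. A NULL in a compared column never satisfies the condition.
Matched pairs: 1; unmatched l rows kept: 6.
Total: 1 matched + 6 padded = 7 rows.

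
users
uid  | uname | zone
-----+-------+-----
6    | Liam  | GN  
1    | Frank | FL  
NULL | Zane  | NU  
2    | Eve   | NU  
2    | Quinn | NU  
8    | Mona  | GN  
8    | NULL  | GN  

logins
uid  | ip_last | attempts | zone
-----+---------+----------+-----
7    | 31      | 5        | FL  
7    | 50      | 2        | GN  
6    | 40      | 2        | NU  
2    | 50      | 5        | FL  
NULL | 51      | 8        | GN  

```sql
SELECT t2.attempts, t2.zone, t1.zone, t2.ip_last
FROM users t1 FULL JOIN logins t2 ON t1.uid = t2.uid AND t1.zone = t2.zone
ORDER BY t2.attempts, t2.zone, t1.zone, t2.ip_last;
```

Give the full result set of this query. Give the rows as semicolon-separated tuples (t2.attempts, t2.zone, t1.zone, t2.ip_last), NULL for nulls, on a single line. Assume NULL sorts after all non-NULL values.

(2, GN, NULL, 50); (2, NU, NULL, 40); (5, FL, NULL, 31); (5, FL, NULL, 50); (8, GN, NULL, 51); (NULL, NULL, FL, NULL); (NULL, NULL, GN, NULL); (NULL, NULL, GN, NULL); (NULL, NULL, GN, NULL); (NULL, NULL, NU, NULL); (NULL, NULL, NU, NULL); (NULL, NULL, NU, NULL)

FULL OUTER JOIN keeps every row from both sides; unmatched rows get NULL for the other side's columns.
Matching on t1.uid = t2.uid AND t1.zone = t2.zone. A NULL in a compared column never satisfies the condition.
- t1[0] uid=6, zone=GN → no match; kept with NULLs on the t2 side.
- t1[1] uid=1, zone=FL → no match; kept with NULLs on the t2 side.
- t1[2] uid=NULL, zone=NU → no match; kept with NULLs on the t2 side.
- t1[3] uid=2, zone=NU → no match; kept with NULLs on the t2 side.
- t1[4] uid=2, zone=NU → no match; kept with NULLs on the t2 side.
- t1[5] uid=8, zone=GN → no match; kept with NULLs on the t2 side.
- t1[6] uid=8, zone=GN → no match; kept with NULLs on the t2 side.
- 5 row(s) from t2 found no t1 partner → padded with NULL.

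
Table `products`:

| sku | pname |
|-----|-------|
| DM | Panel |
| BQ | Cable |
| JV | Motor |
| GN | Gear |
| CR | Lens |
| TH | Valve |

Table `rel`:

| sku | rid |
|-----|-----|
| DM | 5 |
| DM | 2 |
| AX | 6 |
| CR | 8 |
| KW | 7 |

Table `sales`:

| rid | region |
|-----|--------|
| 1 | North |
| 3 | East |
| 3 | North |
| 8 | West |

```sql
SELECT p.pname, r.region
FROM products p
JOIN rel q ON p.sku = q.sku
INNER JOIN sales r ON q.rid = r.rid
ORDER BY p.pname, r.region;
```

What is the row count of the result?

Evaluate left to right. First `products p INNER JOIN rel q` on sku: 3 row(s).
Then INNER JOIN `sales r` on rid: keep only rows whose q.rid appears in r.
Result: 1 row(s).

1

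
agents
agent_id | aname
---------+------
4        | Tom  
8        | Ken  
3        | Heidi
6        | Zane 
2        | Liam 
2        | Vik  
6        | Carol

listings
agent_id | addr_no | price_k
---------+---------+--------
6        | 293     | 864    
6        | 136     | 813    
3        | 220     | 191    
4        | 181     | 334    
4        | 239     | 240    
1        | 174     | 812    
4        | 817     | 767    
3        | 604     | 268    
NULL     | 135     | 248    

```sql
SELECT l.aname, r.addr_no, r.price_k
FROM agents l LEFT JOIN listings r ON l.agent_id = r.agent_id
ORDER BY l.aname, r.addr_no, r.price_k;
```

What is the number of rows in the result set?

LEFT JOIN keeps every row from `agents`; unmatched rows get NULL for `listings`'s columns.
Matching on l.agent_id = r.agent_id. A NULL in a compared column never satisfies the condition.
Matched pairs: 9; unmatched l rows kept: 3.
Total: 9 matched + 3 padded = 12 rows.

12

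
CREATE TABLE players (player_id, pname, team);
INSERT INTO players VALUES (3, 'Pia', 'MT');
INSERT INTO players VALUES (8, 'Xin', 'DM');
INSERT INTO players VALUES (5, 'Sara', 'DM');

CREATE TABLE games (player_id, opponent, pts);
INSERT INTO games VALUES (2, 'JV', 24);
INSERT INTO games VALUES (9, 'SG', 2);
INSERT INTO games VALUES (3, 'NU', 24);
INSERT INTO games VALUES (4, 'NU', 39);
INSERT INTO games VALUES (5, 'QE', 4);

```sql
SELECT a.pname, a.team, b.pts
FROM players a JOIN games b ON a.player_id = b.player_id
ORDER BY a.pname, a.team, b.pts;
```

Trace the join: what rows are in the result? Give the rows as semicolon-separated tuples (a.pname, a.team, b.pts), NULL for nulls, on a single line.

(Pia, MT, 24); (Sara, DM, 4)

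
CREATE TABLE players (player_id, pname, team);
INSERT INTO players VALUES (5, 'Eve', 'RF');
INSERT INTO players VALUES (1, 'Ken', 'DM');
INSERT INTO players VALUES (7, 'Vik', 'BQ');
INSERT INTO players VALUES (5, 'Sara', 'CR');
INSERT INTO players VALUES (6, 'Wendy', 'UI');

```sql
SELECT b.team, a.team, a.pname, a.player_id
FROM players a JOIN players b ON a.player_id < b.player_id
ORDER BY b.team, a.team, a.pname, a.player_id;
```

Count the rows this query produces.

INNER JOIN keeps only pairs where the ON condition holds.
Matching on a.player_id < b.player_id.
Matched pairs: 9.
Total: 9 rows.

9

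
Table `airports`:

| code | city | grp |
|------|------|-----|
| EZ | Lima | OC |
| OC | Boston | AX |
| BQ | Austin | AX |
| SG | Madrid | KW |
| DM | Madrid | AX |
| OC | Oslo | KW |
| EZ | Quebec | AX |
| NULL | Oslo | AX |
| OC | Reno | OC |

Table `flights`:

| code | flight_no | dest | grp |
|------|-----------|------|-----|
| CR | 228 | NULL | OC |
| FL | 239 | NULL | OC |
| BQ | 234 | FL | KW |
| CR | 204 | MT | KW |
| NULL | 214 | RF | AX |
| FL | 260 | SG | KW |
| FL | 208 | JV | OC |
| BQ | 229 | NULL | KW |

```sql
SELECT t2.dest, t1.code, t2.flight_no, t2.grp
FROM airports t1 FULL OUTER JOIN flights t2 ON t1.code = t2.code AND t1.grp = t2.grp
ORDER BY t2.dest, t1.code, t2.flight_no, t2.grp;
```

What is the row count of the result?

17

FULL OUTER JOIN keeps every row from both sides; unmatched rows get NULL for the other side's columns.
Matching on t1.code = t2.code AND t1.grp = t2.grp. A NULL in a compared column never satisfies the condition.
Matched pairs: 0; unmatched t1 rows kept: 9; unmatched t2 rows kept: 8.
Total: 0 matched + 17 padded = 17 rows.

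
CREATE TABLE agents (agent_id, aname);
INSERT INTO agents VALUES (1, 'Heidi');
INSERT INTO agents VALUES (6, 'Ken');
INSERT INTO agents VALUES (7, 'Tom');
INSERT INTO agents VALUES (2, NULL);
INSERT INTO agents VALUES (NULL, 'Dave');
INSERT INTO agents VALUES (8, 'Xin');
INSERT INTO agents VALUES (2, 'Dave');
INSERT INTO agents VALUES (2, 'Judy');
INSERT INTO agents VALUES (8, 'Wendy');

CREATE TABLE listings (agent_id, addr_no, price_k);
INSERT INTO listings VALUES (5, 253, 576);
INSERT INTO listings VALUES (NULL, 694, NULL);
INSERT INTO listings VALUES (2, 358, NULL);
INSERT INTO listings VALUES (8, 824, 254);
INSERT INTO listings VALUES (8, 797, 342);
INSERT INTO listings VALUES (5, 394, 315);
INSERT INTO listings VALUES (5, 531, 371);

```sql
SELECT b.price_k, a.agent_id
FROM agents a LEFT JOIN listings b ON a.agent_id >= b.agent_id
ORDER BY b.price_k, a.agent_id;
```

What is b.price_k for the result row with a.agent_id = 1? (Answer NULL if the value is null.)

NULL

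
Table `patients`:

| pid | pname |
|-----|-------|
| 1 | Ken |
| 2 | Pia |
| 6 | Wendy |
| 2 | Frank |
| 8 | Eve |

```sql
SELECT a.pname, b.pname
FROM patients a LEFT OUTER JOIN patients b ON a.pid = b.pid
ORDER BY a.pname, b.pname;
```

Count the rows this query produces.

LEFT JOIN keeps every row from `patients a`; unmatched rows get NULL for `patients b`'s columns.
Matching on a.pid = b.pid.
- a (pid=1) pairs with 1 row(s) of b.
- a (pid=2) pairs with 2 row(s) of b.
- a (pid=6) pairs with 1 row(s) of b.
- a (pid=2) pairs with 2 row(s) of b.
- a (pid=8) pairs with 1 row(s) of b.
Total: 7 rows.

7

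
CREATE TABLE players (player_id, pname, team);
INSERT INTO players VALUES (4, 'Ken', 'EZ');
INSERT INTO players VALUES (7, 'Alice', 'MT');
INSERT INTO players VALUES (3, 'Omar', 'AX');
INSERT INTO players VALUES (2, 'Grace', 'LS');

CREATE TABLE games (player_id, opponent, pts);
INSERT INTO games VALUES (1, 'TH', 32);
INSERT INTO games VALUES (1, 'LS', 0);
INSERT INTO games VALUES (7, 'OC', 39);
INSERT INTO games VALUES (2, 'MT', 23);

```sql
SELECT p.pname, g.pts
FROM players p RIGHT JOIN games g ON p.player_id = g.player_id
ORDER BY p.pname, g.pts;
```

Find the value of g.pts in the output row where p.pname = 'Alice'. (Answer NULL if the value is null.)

39

RIGHT JOIN keeps every row from `games`; unmatched rows get NULL for `players`'s columns.
Matching on p.player_id = g.player_id.
- p (player_id=4) has no partner in g.
- p (player_id=7) pairs with 1 row(s) of g.
- p (player_id=3) has no partner in g.
- p (player_id=2) pairs with 1 row(s) of g.
- plus 2 unmatched g row(s), each kept with NULL p columns.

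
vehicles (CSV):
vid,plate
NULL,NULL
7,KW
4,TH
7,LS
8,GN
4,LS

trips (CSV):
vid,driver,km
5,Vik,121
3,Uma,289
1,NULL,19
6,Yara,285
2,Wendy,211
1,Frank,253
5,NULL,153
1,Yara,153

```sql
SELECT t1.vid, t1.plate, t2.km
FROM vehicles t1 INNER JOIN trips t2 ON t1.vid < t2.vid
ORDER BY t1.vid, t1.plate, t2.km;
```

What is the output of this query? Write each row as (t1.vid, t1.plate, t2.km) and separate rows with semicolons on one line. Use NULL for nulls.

(4, LS, 121); (4, LS, 153); (4, LS, 285); (4, TH, 121); (4, TH, 153); (4, TH, 285)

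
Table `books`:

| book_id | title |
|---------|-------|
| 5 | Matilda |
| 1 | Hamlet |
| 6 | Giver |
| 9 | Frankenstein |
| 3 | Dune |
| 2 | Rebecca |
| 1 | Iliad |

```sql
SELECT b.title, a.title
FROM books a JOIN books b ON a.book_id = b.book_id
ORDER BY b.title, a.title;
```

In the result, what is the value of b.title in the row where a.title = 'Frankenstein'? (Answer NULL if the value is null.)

Frankenstein

INNER JOIN keeps only pairs where the ON condition holds.
Matching on a.book_id = b.book_id.
- book_id=5: 1 matching b row(s), so 1 row(s) emitted.
- book_id=1: 2 matching b row(s), so 2 row(s) emitted.
- book_id=6: 1 matching b row(s), so 1 row(s) emitted.
- book_id=9: 1 matching b row(s), so 1 row(s) emitted.
- book_id=3: 1 matching b row(s), so 1 row(s) emitted.
- book_id=2: 1 matching b row(s), so 1 row(s) emitted.
- book_id=1: 2 matching b row(s), so 2 row(s) emitted.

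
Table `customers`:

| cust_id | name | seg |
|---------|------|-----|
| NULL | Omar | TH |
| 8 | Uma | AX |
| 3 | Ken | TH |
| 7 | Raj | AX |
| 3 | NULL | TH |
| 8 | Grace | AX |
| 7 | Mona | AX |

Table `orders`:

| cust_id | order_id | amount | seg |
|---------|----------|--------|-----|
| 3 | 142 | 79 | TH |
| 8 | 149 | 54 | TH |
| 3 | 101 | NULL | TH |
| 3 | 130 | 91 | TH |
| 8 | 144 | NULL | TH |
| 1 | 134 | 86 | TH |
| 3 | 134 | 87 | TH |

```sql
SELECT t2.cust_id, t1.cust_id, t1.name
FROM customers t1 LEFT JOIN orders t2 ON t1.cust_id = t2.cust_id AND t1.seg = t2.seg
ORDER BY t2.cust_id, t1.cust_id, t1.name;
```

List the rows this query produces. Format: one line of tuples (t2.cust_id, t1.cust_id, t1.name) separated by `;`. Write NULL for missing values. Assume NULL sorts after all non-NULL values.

(3, 3, Ken); (3, 3, Ken); (3, 3, Ken); (3, 3, Ken); (3, 3, NULL); (3, 3, NULL); (3, 3, NULL); (3, 3, NULL); (NULL, 7, Mona); (NULL, 7, Raj); (NULL, 8, Grace); (NULL, 8, Uma); (NULL, NULL, Omar)

LEFT JOIN keeps every row from `customers`; unmatched rows get NULL for `orders`'s columns.
Matching on t1.cust_id = t2.cust_id AND t1.seg = t2.seg. A NULL in a compared column never satisfies the condition.
- t1 (cust_id=NULL, seg=TH) has no partner → padded with NULL.
- t1 (cust_id=8, seg=AX) has no partner → padded with NULL.
- t1 (cust_id=3, seg=TH) pairs with 4 row(s) of t2.
- t1 (cust_id=7, seg=AX) has no partner → padded with NULL.
- t1 (cust_id=3, seg=TH) pairs with 4 row(s) of t2.
- t1 (cust_id=8, seg=AX) has no partner → padded with NULL.
- t1 (cust_id=7, seg=AX) has no partner → padded with NULL.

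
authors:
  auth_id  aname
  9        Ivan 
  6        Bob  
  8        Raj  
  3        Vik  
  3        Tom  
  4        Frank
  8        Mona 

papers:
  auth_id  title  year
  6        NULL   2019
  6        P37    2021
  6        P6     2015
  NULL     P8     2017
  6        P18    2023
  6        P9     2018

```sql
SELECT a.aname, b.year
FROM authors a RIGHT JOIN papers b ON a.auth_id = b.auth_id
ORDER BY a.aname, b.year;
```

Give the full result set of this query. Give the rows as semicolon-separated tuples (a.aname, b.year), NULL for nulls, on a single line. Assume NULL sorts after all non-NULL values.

(Bob, 2015); (Bob, 2018); (Bob, 2019); (Bob, 2021); (Bob, 2023); (NULL, 2017)

RIGHT JOIN keeps every row from `papers`; unmatched rows get NULL for `authors`'s columns.
Matching on a.auth_id = b.auth_id. A NULL in a compared column never satisfies the condition.
- auth_id=9: no matching b row.
- auth_id=6: 5 matching b row(s), so 5 row(s) emitted.
- auth_id=8: no matching b row.
- auth_id=3: no matching b row.
- auth_id=3: no matching b row.
- auth_id=4: no matching b row.
- auth_id=8: no matching b row.
- 1 b row(s) had no a match → kept, a columns NULL.
After projecting and ordering:
a.aname | b.year
Bob | 2015
Bob | 2018
Bob | 2019
Bob | 2021
Bob | 2023
NULL | 2017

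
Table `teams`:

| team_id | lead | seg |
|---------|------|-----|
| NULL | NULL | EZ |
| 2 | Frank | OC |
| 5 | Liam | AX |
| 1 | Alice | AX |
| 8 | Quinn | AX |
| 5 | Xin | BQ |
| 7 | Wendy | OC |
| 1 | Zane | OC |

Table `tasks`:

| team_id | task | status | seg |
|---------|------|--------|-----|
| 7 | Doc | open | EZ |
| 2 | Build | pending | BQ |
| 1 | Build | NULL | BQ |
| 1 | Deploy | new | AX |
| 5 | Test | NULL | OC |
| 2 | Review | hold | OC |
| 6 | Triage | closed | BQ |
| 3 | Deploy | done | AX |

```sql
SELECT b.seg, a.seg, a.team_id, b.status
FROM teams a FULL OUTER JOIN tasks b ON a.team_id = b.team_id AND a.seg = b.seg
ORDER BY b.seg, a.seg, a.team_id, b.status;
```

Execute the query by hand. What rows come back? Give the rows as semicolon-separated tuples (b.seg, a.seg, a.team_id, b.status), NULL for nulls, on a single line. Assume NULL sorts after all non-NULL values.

(AX, AX, 1, new); (AX, NULL, NULL, done); (BQ, NULL, NULL, closed); (BQ, NULL, NULL, pending); (BQ, NULL, NULL, NULL); (EZ, NULL, NULL, open); (OC, OC, 2, hold); (OC, NULL, NULL, NULL); (NULL, AX, 5, NULL); (NULL, AX, 8, NULL); (NULL, BQ, 5, NULL); (NULL, EZ, NULL, NULL); (NULL, OC, 1, NULL); (NULL, OC, 7, NULL)

FULL OUTER JOIN keeps every row from both sides; unmatched rows get NULL for the other side's columns.
Matching on a.team_id = b.team_id AND a.seg = b.seg. A NULL in a compared column never satisfies the condition.
- team_id=NULL, seg=EZ: no b row matches, row kept with b columns NULL.
- team_id=2, seg=OC: 1 matching b row(s), so 1 row(s) emitted.
- team_id=5, seg=AX: no b row matches, row kept with b columns NULL.
- team_id=1, seg=AX: 1 matching b row(s), so 1 row(s) emitted.
- team_id=8, seg=AX: no b row matches, row kept with b columns NULL.
- team_id=5, seg=BQ: no b row matches, row kept with b columns NULL.
- team_id=7, seg=OC: no b row matches, row kept with b columns NULL.
- team_id=1, seg=OC: no b row matches, row kept with b columns NULL.
- 6 row(s) from b found no a partner → padded with NULL.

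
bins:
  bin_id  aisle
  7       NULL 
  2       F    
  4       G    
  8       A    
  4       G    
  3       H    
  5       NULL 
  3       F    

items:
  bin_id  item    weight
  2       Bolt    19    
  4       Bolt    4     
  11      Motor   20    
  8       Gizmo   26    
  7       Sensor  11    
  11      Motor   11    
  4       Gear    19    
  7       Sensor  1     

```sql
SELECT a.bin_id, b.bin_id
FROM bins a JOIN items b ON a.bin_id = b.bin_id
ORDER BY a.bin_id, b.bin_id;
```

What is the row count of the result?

INNER JOIN keeps only pairs where the ON condition holds.
Matching on a.bin_id = b.bin_id.
- a row (bin_id=7): matches 2 b row(s) → 2 output row(s).
- a row (bin_id=2): matches 1 b row(s) → 1 output row(s).
- a row (bin_id=4): matches 2 b row(s) → 2 output row(s).
- a row (bin_id=8): matches 1 b row(s) → 1 output row(s).
- a row (bin_id=4): matches 2 b row(s) → 2 output row(s).
- a row (bin_id=3): no match → dropped.
- a row (bin_id=5): no match → dropped.
- a row (bin_id=3): no match → dropped.
Total: 8 rows.

8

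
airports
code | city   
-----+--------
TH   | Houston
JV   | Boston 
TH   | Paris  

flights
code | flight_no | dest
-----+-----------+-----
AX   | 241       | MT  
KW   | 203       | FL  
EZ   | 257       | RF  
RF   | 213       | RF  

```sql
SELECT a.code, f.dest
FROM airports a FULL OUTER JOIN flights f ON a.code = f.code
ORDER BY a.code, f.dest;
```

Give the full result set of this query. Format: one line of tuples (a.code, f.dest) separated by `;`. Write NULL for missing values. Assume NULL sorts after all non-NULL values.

FULL OUTER JOIN keeps every row from both sides; unmatched rows get NULL for the other side's columns.
Matching on a.code = f.code.
- a row (code=TH): no match → kept, f columns NULL.
- a row (code=JV): no match → kept, f columns NULL.
- a row (code=TH): no match → kept, f columns NULL.
- 4 row(s) from f found no a partner → padded with NULL.
After projecting and ordering:
a.code | f.dest
JV | NULL
TH | NULL
TH | NULL
NULL | FL
NULL | MT
NULL | RF
NULL | RF

(JV, NULL); (TH, NULL); (TH, NULL); (NULL, FL); (NULL, MT); (NULL, RF); (NULL, RF)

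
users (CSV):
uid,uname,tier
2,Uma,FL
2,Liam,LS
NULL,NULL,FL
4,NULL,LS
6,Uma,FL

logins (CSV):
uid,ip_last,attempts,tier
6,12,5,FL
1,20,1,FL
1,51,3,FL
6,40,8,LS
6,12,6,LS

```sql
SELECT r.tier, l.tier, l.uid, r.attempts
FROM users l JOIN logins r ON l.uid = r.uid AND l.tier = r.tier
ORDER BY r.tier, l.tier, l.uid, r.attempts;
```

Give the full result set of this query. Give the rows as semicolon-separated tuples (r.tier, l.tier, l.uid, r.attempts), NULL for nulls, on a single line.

(FL, FL, 6, 5)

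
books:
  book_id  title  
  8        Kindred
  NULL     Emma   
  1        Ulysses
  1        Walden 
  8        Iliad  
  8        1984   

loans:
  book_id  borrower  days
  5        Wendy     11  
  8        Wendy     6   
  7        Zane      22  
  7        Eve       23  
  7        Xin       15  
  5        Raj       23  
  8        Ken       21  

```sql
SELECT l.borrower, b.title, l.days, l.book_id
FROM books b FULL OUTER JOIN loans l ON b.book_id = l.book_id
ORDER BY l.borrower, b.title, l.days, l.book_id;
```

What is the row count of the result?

14

FULL OUTER JOIN keeps every row from both sides; unmatched rows get NULL for the other side's columns.
Matching on b.book_id = l.book_id. A NULL in a compared column never satisfies the condition.
- book_id=8: 2 matching l row(s), so 2 row(s) emitted.
- book_id=NULL: no l row matches, row kept with l columns NULL.
- book_id=1: no l row matches, row kept with l columns NULL.
- book_id=1: no l row matches, row kept with l columns NULL.
- book_id=8: 2 matching l row(s), so 2 row(s) emitted.
- book_id=8: 2 matching l row(s), so 2 row(s) emitted.
- plus 5 unmatched l row(s), each kept with NULL b columns.
Total: 6 matched + 8 padded = 14 rows.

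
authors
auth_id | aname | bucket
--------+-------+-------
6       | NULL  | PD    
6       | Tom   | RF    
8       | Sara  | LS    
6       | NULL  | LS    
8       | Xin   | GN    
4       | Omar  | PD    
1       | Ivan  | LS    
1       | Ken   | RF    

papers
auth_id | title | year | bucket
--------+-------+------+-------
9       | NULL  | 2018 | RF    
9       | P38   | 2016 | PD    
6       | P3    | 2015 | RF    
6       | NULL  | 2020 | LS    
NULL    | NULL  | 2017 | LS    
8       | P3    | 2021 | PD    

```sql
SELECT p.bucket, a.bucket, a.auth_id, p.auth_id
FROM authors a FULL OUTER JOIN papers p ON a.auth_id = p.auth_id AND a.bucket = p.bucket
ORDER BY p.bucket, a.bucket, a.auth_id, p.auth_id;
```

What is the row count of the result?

12

FULL OUTER JOIN keeps every row from both sides; unmatched rows get NULL for the other side's columns.
Matching on a.auth_id = p.auth_id AND a.bucket = p.bucket. A NULL in a compared column never satisfies the condition.
- a (auth_id=6, bucket=PD) has no partner → padded with NULL.
- a (auth_id=6, bucket=RF) pairs with 1 row(s) of p.
- a (auth_id=8, bucket=LS) has no partner → padded with NULL.
- a (auth_id=6, bucket=LS) pairs with 1 row(s) of p.
- a (auth_id=8, bucket=GN) has no partner → padded with NULL.
- a (auth_id=4, bucket=PD) has no partner → padded with NULL.
- a (auth_id=1, bucket=LS) has no partner → padded with NULL.
- a (auth_id=1, bucket=RF) has no partner → padded with NULL.
- plus 4 unmatched p row(s), each kept with NULL a columns.
Total: 2 matched + 10 padded = 12 rows.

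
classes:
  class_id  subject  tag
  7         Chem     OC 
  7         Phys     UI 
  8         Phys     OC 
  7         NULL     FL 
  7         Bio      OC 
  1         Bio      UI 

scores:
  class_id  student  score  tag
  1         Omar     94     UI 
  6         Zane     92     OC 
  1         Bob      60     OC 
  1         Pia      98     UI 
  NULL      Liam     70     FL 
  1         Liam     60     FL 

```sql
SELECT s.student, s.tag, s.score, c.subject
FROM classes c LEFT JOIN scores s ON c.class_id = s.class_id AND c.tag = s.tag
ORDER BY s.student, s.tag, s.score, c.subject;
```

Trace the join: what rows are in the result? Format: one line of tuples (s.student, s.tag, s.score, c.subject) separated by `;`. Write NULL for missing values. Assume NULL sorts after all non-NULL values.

LEFT JOIN keeps every row from `classes`; unmatched rows get NULL for `scores`'s columns.
Matching on c.class_id = s.class_id AND c.tag = s.tag. A NULL in a compared column never satisfies the condition.
- c[0] class_id=7, tag=OC → no match; kept with NULLs on the s side.
- c[1] class_id=7, tag=UI → no match; kept with NULLs on the s side.
- c[2] class_id=8, tag=OC → no match; kept with NULLs on the s side.
- c[3] class_id=7, tag=FL → no match; kept with NULLs on the s side.
- c[4] class_id=7, tag=OC → no match; kept with NULLs on the s side.
- c[5] class_id=1, tag=UI → 2 match(es) in s → 2 row(s).
After projecting and ordering:
s.student | s.tag | s.score | c.subject
Omar | UI | 94 | Bio
Pia | UI | 98 | Bio
NULL | NULL | NULL | Bio
NULL | NULL | NULL | Chem
NULL | NULL | NULL | Phys
NULL | NULL | NULL | Phys
NULL | NULL | NULL | NULL

(Omar, UI, 94, Bio); (Pia, UI, 98, Bio); (NULL, NULL, NULL, Bio); (NULL, NULL, NULL, Chem); (NULL, NULL, NULL, Phys); (NULL, NULL, NULL, Phys); (NULL, NULL, NULL, NULL)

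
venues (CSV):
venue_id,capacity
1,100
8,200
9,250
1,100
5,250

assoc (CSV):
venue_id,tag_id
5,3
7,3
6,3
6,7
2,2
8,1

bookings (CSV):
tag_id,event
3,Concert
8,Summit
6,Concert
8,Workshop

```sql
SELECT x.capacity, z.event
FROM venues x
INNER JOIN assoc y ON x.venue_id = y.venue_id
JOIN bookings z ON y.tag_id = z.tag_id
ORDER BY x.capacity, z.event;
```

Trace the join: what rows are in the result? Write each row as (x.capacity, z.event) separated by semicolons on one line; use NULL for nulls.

Joins associate left-to-right: venues INNER JOIN assoc on venue_id gives 2 intermediate row(s).
Then INNER JOIN `bookings z` on tag_id: keep only rows whose y.tag_id appears in z.

(250, Concert)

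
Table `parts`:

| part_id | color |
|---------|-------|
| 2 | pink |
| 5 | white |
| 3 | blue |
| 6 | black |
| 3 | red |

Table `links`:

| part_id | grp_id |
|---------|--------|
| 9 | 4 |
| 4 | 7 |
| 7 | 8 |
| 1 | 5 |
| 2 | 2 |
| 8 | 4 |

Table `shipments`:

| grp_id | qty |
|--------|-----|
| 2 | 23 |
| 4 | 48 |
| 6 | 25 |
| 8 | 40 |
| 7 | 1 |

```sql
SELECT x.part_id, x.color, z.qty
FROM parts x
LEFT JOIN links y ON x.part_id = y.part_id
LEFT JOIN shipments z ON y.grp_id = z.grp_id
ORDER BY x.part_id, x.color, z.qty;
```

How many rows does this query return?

5

Evaluate left to right. First `parts x LEFT JOIN links y` on part_id: 5 row(s).
Then LEFT JOIN `shipments z` on grp_id: each of those 5 rows is kept; rows whose y.grp_id has no match in z get NULL for z's columns.
Result: 5 row(s).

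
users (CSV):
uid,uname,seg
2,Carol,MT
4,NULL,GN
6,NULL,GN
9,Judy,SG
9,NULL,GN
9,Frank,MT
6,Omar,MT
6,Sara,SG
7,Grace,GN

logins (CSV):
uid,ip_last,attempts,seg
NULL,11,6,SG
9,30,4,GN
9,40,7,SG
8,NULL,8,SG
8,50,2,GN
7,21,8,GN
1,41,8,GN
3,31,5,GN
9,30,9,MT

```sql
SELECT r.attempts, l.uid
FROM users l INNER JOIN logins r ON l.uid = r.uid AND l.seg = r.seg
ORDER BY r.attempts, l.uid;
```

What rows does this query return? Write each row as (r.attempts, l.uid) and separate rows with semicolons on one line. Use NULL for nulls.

(4, 9); (7, 9); (8, 7); (9, 9)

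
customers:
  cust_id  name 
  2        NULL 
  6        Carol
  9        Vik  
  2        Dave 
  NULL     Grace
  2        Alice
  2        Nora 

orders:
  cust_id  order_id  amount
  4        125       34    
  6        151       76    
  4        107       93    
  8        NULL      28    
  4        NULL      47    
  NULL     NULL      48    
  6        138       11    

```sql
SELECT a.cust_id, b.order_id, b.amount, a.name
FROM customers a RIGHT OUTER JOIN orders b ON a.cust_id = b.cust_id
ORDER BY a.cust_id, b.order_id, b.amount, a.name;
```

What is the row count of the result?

7

RIGHT JOIN keeps every row from `orders`; unmatched rows get NULL for `customers`'s columns.
Matching on a.cust_id = b.cust_id. A NULL in a compared column never satisfies the condition.
- a (cust_id=2) has no partner in b.
- a (cust_id=6) pairs with 2 row(s) of b.
- a (cust_id=9) has no partner in b.
- a (cust_id=2) has no partner in b.
- a (cust_id=NULL) has no partner in b.
- a (cust_id=2) has no partner in b.
- a (cust_id=2) has no partner in b.
- 5 b row(s) had no a match → kept, a columns NULL.
Total: 2 matched + 5 padded = 7 rows.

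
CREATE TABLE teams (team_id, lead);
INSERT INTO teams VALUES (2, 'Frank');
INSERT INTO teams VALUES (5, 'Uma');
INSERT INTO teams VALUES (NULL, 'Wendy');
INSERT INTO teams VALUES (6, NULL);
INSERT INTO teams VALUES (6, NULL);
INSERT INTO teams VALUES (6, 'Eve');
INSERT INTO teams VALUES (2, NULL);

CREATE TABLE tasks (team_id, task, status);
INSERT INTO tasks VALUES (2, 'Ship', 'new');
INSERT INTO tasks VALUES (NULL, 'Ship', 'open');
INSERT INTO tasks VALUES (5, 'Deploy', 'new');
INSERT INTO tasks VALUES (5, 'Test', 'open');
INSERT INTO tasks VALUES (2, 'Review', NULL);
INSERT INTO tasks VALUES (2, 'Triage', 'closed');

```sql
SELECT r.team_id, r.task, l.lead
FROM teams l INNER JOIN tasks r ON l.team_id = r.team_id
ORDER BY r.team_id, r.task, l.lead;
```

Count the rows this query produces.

8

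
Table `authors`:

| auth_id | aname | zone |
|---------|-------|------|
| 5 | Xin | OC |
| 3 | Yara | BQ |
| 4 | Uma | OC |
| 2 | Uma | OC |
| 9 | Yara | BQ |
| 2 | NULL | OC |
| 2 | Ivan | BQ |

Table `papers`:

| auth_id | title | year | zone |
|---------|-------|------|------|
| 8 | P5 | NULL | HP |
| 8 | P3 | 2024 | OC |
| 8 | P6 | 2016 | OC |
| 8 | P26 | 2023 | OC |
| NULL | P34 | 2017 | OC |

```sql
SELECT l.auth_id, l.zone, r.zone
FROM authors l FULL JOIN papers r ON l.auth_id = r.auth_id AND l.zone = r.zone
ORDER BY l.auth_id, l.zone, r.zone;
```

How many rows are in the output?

FULL OUTER JOIN keeps every row from both sides; unmatched rows get NULL for the other side's columns.
Matching on l.auth_id = r.auth_id AND l.zone = r.zone. A NULL in a compared column never satisfies the condition.
- l (auth_id=5, zone=OC) has no partner → padded with NULL.
- l (auth_id=3, zone=BQ) has no partner → padded with NULL.
- l (auth_id=4, zone=OC) has no partner → padded with NULL.
- l (auth_id=2, zone=OC) has no partner → padded with NULL.
- l (auth_id=9, zone=BQ) has no partner → padded with NULL.
- l (auth_id=2, zone=OC) has no partner → padded with NULL.
- l (auth_id=2, zone=BQ) has no partner → padded with NULL.
- 5 r row(s) had no l match → kept, l columns NULL.
Total: 0 matched + 12 padded = 12 rows.

12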